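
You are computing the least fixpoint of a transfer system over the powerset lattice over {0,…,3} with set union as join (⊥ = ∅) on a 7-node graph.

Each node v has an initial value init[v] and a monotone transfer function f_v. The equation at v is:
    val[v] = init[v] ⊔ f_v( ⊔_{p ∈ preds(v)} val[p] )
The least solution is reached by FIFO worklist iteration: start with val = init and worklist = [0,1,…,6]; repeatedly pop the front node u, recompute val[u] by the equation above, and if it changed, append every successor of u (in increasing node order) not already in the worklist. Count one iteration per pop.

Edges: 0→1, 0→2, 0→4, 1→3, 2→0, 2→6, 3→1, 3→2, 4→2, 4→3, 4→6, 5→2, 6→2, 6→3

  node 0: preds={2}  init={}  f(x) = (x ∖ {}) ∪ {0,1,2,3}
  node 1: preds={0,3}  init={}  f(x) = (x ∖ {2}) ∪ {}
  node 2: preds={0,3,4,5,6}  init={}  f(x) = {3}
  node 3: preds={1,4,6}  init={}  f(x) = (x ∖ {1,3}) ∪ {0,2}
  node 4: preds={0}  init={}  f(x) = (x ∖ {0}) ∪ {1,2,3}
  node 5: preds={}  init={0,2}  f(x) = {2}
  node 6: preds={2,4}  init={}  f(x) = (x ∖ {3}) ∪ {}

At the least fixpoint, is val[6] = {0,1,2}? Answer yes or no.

no

Worklist (11 pops):
  #1 pop 0: in={} → {0,1,2,3} (was {}); enqueue []
  #2 pop 1: in={0,1,2,3} → {0,1,3} (was {}); enqueue []
  #3 pop 2: in={0,1,2,3} → {3} (was {}); enqueue [0]
  #4 pop 3: in={0,1,3} → {0,2} (was {}); enqueue [1,2]
  #5 pop 4: in={0,1,2,3} → {1,2,3} (was {}); enqueue [3]
  #6 pop 5: in={} → {0,2} (no change)
  #7 pop 6: in={1,2,3} → {1,2} (was {}); enqueue []
  #8 pop 0: in={3} → {0,1,2,3} (no change)
  #9 pop 1: in={0,1,2,3} → {0,1,3} (no change)
  #10 pop 2: in={0,1,2,3} → {3} (no change)
  #11 pop 3: in={0,1,2,3} → {0,2} (no change)

Fixpoint:
  val[0] = {0,1,2,3}
  val[1] = {0,1,3}
  val[2] = {3}
  val[3] = {0,2}
  val[4] = {1,2,3}
  val[5] = {0,2}
  val[6] = {1,2}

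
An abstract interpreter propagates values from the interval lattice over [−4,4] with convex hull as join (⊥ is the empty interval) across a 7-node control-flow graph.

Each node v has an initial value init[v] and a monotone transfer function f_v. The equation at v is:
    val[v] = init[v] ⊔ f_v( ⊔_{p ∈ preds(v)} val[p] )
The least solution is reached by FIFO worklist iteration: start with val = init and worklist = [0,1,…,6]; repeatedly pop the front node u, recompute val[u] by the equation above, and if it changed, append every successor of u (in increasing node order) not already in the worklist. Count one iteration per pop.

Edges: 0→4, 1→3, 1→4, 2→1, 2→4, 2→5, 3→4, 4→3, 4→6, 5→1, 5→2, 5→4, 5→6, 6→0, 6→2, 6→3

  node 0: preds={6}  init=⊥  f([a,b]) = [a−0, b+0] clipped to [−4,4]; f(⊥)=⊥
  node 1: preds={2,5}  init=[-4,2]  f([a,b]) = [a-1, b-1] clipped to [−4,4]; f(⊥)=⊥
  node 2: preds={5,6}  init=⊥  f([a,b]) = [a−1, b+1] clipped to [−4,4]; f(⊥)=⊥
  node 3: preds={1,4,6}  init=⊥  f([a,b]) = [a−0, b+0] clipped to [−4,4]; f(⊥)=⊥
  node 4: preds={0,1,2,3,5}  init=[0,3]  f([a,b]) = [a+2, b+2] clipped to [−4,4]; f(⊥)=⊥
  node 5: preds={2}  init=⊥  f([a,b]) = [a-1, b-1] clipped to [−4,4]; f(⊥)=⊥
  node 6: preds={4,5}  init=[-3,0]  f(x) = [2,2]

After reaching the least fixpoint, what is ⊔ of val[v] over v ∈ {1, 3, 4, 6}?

[-4,4]

Trace (18 dequeues):
  [1] u=0 | in [-3,0] | out [-3,0] | prev ⊥ | push {}
  [2] u=1 | in ⊥ | out [-4,2] | ==
  [3] u=2 | in [-3,0] | out [-4,1] | prev ⊥ | push {1}
  [4] u=3 | in [-4,3] | out [-4,3] | prev ⊥ | push {}
  [5] u=4 | in [-4,3] | out [-2,4] | prev [0,3] | push {3}
  [6] u=5 | in [-4,1] | out [-4,0] | prev ⊥ | push {2,4}
  [7] u=6 | in [-4,4] | out [-3,2] | prev [-3,0] | push {0}
  [8] u=1 | in [-4,1] | out [-4,2] | ==
  [9] u=3 | in [-4,4] | out [-4,4] | prev [-4,3] | push {}
  [10] u=2 | in [-4,2] | out [-4,3] | prev [-4,1] | push {1,5}
  [11] u=4 | in [-4,4] | out [-2,4] | ==
  [12] u=0 | in [-3,2] | out [-3,2] | prev [-3,0] | push {4}
  [13] u=1 | in [-4,3] | out [-4,2] | ==
  [14] u=5 | in [-4,3] | out [-4,2] | prev [-4,0] | push {1,2,6}
  [15] u=4 | in [-4,4] | out [-2,4] | ==
  [16] u=1 | in [-4,3] | out [-4,2] | ==
  [17] u=2 | in [-4,2] | out [-4,3] | ==
  [18] u=6 | in [-4,4] | out [-3,2] | ==

Converged values:
  [0] [-3,2]
  [1] [-4,2]
  [2] [-4,3]
  [3] [-4,4]
  [4] [-2,4]
  [5] [-4,2]
  [6] [-3,2]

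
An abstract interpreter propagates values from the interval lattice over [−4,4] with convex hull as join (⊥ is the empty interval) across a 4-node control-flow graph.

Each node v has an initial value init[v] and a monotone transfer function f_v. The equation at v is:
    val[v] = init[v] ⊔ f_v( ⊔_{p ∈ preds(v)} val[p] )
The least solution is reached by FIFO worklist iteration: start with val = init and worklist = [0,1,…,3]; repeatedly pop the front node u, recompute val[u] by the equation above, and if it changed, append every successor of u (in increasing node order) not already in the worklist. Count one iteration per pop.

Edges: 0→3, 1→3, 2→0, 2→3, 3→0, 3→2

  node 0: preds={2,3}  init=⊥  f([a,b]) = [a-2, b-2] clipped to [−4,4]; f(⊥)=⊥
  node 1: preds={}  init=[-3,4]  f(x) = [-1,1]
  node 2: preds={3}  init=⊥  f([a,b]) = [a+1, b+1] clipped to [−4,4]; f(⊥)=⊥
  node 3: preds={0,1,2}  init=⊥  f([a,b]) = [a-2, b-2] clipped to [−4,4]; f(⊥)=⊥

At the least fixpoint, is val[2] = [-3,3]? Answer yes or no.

yes

Iteration log — 9 steps:
  step 1. node 0  ⊔preds=⊥  new=⊥  stable
  step 2. node 1  ⊔preds=⊥  new=[-3,4]  stable
  step 3. node 2  ⊔preds=⊥  new=⊥  stable
  step 4. node 3  ⊔preds=[-3,4]  new=[-4,2]  old=⊥  +wl: 0,2
  step 5. node 0  ⊔preds=[-4,2]  new=[-4,0]  old=⊥  +wl: 3
  step 6. node 2  ⊔preds=[-4,2]  new=[-3,3]  old=⊥  +wl: 0
  step 7. node 3  ⊔preds=[-4,4]  new=[-4,2]  stable
  step 8. node 0  ⊔preds=[-4,3]  new=[-4,1]  old=[-4,0]  +wl: 3
  step 9. node 3  ⊔preds=[-4,4]  new=[-4,2]  stable

Least fixpoint reached:
  node 0: [-4,1]
  node 1: [-3,4]
  node 2: [-3,3]
  node 3: [-4,2]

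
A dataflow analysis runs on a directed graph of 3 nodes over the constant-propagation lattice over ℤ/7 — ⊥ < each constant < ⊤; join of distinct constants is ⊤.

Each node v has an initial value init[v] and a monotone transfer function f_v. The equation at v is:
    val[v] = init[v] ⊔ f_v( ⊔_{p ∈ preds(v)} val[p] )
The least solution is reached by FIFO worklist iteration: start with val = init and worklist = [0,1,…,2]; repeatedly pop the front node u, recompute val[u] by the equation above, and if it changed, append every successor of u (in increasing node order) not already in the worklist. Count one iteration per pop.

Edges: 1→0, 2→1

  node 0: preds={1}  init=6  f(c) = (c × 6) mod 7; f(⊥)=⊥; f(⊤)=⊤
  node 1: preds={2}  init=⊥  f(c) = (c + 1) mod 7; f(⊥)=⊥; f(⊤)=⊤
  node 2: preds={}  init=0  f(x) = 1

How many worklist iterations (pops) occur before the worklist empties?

6

Trace (6 dequeues):
  [1] u=0 | in ⊥ | out 6 | ==
  [2] u=1 | in 0 | out 1 | prev ⊥ | push {0}
  [3] u=2 | in ⊥ | out ⊤ | prev 0 | push {1}
  [4] u=0 | in 1 | out 6 | ==
  [5] u=1 | in ⊤ | out ⊤ | prev 1 | push {0}
  [6] u=0 | in ⊤ | out ⊤ | prev 6 | push {}

Converged values:
  [0] ⊤
  [1] ⊤
  [2] ⊤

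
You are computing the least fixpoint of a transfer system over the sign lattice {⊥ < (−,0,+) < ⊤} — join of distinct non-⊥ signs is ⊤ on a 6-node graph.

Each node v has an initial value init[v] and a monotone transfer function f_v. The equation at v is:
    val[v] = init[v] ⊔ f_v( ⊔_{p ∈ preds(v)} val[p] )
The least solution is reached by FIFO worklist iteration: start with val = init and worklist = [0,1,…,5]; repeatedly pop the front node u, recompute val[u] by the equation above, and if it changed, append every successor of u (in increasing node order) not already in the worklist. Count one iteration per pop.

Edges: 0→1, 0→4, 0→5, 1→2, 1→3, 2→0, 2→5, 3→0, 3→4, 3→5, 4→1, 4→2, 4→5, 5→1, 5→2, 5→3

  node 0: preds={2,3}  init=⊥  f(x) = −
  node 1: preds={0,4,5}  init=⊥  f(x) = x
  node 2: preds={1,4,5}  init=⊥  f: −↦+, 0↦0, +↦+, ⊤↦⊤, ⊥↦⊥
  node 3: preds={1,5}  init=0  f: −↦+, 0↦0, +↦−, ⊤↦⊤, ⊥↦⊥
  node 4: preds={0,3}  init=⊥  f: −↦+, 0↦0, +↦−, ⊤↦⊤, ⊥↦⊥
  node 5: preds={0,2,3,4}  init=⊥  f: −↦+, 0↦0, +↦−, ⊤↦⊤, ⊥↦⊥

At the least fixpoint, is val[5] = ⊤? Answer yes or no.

Trace (12 dequeues):
  [1] u=0 | in 0 | out − | prev ⊥ | push {}
  [2] u=1 | in − | out − | prev ⊥ | push {}
  [3] u=2 | in − | out + | prev ⊥ | push {0}
  [4] u=3 | in − | out ⊤ | prev 0 | push {}
  [5] u=4 | in ⊤ | out ⊤ | prev ⊥ | push {1,2}
  [6] u=5 | in ⊤ | out ⊤ | prev ⊥ | push {3}
  [7] u=0 | in ⊤ | out − | ==
  [8] u=1 | in ⊤ | out ⊤ | prev − | push {}
  [9] u=2 | in ⊤ | out ⊤ | prev + | push {0,5}
  [10] u=3 | in ⊤ | out ⊤ | ==
  [11] u=0 | in ⊤ | out − | ==
  [12] u=5 | in ⊤ | out ⊤ | ==

Converged values:
  [0] −
  [1] ⊤
  [2] ⊤
  [3] ⊤
  [4] ⊤
  [5] ⊤

yes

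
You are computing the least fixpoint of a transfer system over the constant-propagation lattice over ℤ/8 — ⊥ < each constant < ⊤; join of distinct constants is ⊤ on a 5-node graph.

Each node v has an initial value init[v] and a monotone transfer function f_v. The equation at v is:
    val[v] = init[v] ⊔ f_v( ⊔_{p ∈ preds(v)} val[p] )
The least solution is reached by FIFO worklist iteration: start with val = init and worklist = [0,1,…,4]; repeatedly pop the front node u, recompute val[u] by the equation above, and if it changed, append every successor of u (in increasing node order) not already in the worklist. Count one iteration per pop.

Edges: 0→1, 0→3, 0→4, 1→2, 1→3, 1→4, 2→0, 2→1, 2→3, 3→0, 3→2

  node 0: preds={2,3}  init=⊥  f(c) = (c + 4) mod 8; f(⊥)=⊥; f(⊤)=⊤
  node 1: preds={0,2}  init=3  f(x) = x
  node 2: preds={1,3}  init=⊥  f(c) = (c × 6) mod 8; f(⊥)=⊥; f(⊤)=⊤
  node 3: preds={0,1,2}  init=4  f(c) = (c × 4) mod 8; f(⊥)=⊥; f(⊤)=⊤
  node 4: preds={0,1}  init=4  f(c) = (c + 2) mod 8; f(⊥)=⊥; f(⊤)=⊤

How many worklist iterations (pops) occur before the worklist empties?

Trace (10 dequeues):
  [1] u=0 | in 4 | out 0 | prev ⊥ | push {}
  [2] u=1 | in 0 | out ⊤ | prev 3 | push {}
  [3] u=2 | in ⊤ | out ⊤ | prev ⊥ | push {0,1}
  [4] u=3 | in ⊤ | out ⊤ | prev 4 | push {2}
  [5] u=4 | in ⊤ | out ⊤ | prev 4 | push {}
  [6] u=0 | in ⊤ | out ⊤ | prev 0 | push {3,4}
  [7] u=1 | in ⊤ | out ⊤ | ==
  [8] u=2 | in ⊤ | out ⊤ | ==
  [9] u=3 | in ⊤ | out ⊤ | ==
  [10] u=4 | in ⊤ | out ⊤ | ==

Converged values:
  [0] ⊤
  [1] ⊤
  [2] ⊤
  [3] ⊤
  [4] ⊤

10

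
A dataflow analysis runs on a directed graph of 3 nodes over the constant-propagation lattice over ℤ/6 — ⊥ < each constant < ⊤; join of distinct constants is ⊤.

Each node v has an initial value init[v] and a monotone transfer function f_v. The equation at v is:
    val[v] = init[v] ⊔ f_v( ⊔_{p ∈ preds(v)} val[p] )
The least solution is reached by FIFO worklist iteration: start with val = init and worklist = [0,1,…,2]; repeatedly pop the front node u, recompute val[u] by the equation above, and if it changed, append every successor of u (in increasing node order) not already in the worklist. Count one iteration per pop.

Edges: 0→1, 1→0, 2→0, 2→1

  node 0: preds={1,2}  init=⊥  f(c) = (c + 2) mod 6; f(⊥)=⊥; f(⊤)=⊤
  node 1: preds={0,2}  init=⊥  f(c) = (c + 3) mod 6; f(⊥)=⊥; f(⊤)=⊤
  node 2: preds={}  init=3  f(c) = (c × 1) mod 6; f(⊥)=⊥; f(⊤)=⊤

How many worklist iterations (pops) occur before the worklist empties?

Iteration log — 5 steps:
  step 1. node 0  ⊔preds=3  new=5  old=⊥  +wl: 
  step 2. node 1  ⊔preds=⊤  new=⊤  old=⊥  +wl: 0
  step 3. node 2  ⊔preds=⊥  new=3  stable
  step 4. node 0  ⊔preds=⊤  new=⊤  old=5  +wl: 1
  step 5. node 1  ⊔preds=⊤  new=⊤  stable

Least fixpoint reached:
  node 0: ⊤
  node 1: ⊤
  node 2: 3

5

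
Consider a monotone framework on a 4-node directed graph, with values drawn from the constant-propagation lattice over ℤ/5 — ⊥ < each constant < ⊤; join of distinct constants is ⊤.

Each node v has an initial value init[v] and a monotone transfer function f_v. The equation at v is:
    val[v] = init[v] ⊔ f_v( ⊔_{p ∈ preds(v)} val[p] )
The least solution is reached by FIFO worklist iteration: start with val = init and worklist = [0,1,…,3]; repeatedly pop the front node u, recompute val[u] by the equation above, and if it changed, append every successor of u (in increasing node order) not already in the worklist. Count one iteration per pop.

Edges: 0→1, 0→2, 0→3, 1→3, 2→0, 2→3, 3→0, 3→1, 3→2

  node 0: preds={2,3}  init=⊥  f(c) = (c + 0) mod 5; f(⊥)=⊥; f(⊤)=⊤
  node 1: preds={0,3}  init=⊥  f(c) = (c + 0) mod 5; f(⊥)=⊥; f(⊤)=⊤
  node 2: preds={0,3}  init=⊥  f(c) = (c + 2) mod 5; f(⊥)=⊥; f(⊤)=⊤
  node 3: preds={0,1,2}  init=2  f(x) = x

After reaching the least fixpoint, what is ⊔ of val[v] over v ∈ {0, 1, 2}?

Iteration log — 9 steps:
  step 1. node 0  ⊔preds=2  new=2  old=⊥  +wl: 
  step 2. node 1  ⊔preds=2  new=2  old=⊥  +wl: 
  step 3. node 2  ⊔preds=2  new=4  old=⊥  +wl: 0
  step 4. node 3  ⊔preds=⊤  new=⊤  old=2  +wl: 1,2
  step 5. node 0  ⊔preds=⊤  new=⊤  old=2  +wl: 3
  step 6. node 1  ⊔preds=⊤  new=⊤  old=2  +wl: 
  step 7. node 2  ⊔preds=⊤  new=⊤  old=4  +wl: 0
  step 8. node 3  ⊔preds=⊤  new=⊤  stable
  step 9. node 0  ⊔preds=⊤  new=⊤  stable

Least fixpoint reached:
  node 0: ⊤
  node 1: ⊤
  node 2: ⊤
  node 3: ⊤

⊤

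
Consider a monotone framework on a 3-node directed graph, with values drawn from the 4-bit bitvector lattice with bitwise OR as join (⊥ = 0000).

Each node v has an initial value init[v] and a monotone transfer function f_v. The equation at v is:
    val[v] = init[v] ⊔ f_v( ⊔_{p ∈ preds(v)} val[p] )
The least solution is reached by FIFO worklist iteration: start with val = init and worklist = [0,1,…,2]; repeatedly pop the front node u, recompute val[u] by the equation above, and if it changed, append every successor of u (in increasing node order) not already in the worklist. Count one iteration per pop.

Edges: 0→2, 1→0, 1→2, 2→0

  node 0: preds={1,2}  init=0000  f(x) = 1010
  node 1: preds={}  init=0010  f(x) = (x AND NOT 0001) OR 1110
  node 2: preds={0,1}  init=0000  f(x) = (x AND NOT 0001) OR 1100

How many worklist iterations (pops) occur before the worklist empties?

Worklist (4 pops):
  #1 pop 0: in=0010 → 1010 (was 0000); enqueue []
  #2 pop 1: in=0000 → 1110 (was 0010); enqueue [0]
  #3 pop 2: in=1110 → 1110 (was 0000); enqueue []
  #4 pop 0: in=1110 → 1010 (no change)

Fixpoint:
  val[0] = 1010
  val[1] = 1110
  val[2] = 1110

4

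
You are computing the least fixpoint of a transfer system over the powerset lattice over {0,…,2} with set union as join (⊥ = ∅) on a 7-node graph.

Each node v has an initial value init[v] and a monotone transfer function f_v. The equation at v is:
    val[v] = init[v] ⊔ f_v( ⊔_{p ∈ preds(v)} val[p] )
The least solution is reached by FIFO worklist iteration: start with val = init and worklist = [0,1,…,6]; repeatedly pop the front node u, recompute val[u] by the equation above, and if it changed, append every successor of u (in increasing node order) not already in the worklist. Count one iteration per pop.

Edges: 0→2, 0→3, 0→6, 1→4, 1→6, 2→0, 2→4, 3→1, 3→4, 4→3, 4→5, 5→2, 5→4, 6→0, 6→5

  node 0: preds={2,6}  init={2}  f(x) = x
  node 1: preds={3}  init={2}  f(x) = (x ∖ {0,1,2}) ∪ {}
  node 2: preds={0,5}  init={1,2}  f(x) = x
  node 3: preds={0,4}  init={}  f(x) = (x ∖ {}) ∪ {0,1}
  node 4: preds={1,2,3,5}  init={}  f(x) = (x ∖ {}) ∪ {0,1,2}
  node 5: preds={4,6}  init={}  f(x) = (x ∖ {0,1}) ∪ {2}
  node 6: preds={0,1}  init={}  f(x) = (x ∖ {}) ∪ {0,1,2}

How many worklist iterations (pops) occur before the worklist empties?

18

Iteration log — 18 steps:
  step 1. node 0  ⊔preds={1,2}  new={1,2}  old={2}  +wl: 
  step 2. node 1  ⊔preds={}  new={2}  stable
  step 3. node 2  ⊔preds={1,2}  new={1,2}  stable
  step 4. node 3  ⊔preds={1,2}  new={0,1,2}  old={}  +wl: 1
  step 5. node 4  ⊔preds={0,1,2}  new={0,1,2}  old={}  +wl: 3
  step 6. node 5  ⊔preds={0,1,2}  new={2}  old={}  +wl: 2,4
  step 7. node 6  ⊔preds={1,2}  new={0,1,2}  old={}  +wl: 0,5
  step 8. node 1  ⊔preds={0,1,2}  new={2}  stable
  step 9. node 3  ⊔preds={0,1,2}  new={0,1,2}  stable
  step 10. node 2  ⊔preds={1,2}  new={1,2}  stable
  step 11. node 4  ⊔preds={0,1,2}  new={0,1,2}  stable
  step 12. node 0  ⊔preds={0,1,2}  new={0,1,2}  old={1,2}  +wl: 2,3,6
  step 13. node 5  ⊔preds={0,1,2}  new={2}  stable
  step 14. node 2  ⊔preds={0,1,2}  new={0,1,2}  old={1,2}  +wl: 0,4
  step 15. node 3  ⊔preds={0,1,2}  new={0,1,2}  stable
  step 16. node 6  ⊔preds={0,1,2}  new={0,1,2}  stable
  step 17. node 0  ⊔preds={0,1,2}  new={0,1,2}  stable
  step 18. node 4  ⊔preds={0,1,2}  new={0,1,2}  stable

Least fixpoint reached:
  node 0: {0,1,2}
  node 1: {2}
  node 2: {0,1,2}
  node 3: {0,1,2}
  node 4: {0,1,2}
  node 5: {2}
  node 6: {0,1,2}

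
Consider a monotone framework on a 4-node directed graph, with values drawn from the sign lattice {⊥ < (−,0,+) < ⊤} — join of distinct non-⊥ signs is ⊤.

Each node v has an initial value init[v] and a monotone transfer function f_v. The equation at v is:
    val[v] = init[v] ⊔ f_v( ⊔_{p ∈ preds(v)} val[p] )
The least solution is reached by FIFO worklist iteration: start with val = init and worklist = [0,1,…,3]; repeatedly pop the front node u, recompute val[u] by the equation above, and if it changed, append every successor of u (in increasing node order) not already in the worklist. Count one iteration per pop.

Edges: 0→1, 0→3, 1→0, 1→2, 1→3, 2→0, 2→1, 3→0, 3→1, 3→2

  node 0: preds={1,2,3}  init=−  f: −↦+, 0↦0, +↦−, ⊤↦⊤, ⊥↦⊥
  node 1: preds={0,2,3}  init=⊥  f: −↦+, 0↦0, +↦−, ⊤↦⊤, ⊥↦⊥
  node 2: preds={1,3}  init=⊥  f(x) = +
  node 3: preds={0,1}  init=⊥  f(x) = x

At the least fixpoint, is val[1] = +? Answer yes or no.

no

Iteration log — 9 steps:
  step 1. node 0  ⊔preds=⊥  new=−  stable
  step 2. node 1  ⊔preds=−  new=+  old=⊥  +wl: 0
  step 3. node 2  ⊔preds=+  new=+  old=⊥  +wl: 1
  step 4. node 3  ⊔preds=⊤  new=⊤  old=⊥  +wl: 2
  step 5. node 0  ⊔preds=⊤  new=⊤  old=−  +wl: 3
  step 6. node 1  ⊔preds=⊤  new=⊤  old=+  +wl: 0
  step 7. node 2  ⊔preds=⊤  new=+  stable
  step 8. node 3  ⊔preds=⊤  new=⊤  stable
  step 9. node 0  ⊔preds=⊤  new=⊤  stable

Least fixpoint reached:
  node 0: ⊤
  node 1: ⊤
  node 2: +
  node 3: ⊤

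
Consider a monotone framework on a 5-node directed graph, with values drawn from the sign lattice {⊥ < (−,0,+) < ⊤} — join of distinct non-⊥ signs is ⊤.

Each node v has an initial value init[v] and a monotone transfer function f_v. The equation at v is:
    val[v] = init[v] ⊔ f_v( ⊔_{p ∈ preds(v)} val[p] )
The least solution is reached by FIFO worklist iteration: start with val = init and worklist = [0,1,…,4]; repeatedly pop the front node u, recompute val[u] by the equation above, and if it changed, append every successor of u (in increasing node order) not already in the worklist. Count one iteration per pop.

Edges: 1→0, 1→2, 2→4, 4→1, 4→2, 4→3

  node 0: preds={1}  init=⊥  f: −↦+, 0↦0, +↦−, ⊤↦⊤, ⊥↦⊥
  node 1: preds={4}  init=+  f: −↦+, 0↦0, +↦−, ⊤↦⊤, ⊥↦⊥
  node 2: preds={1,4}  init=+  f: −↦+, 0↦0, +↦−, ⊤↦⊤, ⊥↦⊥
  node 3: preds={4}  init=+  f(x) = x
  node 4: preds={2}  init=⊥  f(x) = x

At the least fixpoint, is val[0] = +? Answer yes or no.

Worklist (9 pops):
  #1 pop 0: in=+ → − (was ⊥); enqueue []
  #2 pop 1: in=⊥ → + (no change)
  #3 pop 2: in=+ → ⊤ (was +); enqueue []
  #4 pop 3: in=⊥ → + (no change)
  #5 pop 4: in=⊤ → ⊤ (was ⊥); enqueue [1,2,3]
  #6 pop 1: in=⊤ → ⊤ (was +); enqueue [0]
  #7 pop 2: in=⊤ → ⊤ (no change)
  #8 pop 3: in=⊤ → ⊤ (was +); enqueue []
  #9 pop 0: in=⊤ → ⊤ (was −); enqueue []

Fixpoint:
  val[0] = ⊤
  val[1] = ⊤
  val[2] = ⊤
  val[3] = ⊤
  val[4] = ⊤

no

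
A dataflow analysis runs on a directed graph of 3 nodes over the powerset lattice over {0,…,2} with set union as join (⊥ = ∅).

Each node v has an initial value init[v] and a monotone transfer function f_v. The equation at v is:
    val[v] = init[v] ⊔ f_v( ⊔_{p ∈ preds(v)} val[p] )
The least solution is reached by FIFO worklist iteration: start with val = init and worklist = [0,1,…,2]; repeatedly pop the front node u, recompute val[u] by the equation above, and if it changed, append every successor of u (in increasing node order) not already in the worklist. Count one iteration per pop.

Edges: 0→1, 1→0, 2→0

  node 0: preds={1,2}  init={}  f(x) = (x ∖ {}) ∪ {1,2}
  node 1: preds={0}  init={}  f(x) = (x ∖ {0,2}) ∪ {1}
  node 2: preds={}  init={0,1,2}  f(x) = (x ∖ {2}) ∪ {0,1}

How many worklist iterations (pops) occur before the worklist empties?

4

Worklist (4 pops):
  #1 pop 0: in={0,1,2} → {0,1,2} (was {}); enqueue []
  #2 pop 1: in={0,1,2} → {1} (was {}); enqueue [0]
  #3 pop 2: in={} → {0,1,2} (no change)
  #4 pop 0: in={0,1,2} → {0,1,2} (no change)

Fixpoint:
  val[0] = {0,1,2}
  val[1] = {1}
  val[2] = {0,1,2}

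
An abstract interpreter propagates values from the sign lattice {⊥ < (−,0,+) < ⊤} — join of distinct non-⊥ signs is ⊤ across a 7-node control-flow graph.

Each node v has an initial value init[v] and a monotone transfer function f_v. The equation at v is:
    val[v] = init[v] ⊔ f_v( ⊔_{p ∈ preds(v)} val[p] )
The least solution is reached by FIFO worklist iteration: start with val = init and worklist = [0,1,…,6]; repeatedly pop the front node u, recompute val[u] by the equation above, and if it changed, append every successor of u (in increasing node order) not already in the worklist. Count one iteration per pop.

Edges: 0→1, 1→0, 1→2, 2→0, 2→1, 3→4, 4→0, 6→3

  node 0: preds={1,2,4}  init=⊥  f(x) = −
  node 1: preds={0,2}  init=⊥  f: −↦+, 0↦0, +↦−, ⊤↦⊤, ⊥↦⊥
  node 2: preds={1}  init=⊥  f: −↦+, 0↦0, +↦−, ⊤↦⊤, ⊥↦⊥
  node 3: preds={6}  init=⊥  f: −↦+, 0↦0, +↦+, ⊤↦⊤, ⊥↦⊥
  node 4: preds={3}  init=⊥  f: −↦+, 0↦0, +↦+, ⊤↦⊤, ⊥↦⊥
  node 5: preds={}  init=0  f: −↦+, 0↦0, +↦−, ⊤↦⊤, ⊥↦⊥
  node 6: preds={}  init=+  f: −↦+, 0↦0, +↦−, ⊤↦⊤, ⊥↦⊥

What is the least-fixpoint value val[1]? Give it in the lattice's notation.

Iteration log — 9 steps:
  step 1. node 0  ⊔preds=⊥  new=−  old=⊥  +wl: 
  step 2. node 1  ⊔preds=−  new=+  old=⊥  +wl: 0
  step 3. node 2  ⊔preds=+  new=−  old=⊥  +wl: 1
  step 4. node 3  ⊔preds=+  new=+  old=⊥  +wl: 
  step 5. node 4  ⊔preds=+  new=+  old=⊥  +wl: 
  step 6. node 5  ⊔preds=⊥  new=0  stable
  step 7. node 6  ⊔preds=⊥  new=+  stable
  step 8. node 0  ⊔preds=⊤  new=−  stable
  step 9. node 1  ⊔preds=−  new=+  stable

Least fixpoint reached:
  node 0: −
  node 1: +
  node 2: −
  node 3: +
  node 4: +
  node 5: 0
  node 6: +

+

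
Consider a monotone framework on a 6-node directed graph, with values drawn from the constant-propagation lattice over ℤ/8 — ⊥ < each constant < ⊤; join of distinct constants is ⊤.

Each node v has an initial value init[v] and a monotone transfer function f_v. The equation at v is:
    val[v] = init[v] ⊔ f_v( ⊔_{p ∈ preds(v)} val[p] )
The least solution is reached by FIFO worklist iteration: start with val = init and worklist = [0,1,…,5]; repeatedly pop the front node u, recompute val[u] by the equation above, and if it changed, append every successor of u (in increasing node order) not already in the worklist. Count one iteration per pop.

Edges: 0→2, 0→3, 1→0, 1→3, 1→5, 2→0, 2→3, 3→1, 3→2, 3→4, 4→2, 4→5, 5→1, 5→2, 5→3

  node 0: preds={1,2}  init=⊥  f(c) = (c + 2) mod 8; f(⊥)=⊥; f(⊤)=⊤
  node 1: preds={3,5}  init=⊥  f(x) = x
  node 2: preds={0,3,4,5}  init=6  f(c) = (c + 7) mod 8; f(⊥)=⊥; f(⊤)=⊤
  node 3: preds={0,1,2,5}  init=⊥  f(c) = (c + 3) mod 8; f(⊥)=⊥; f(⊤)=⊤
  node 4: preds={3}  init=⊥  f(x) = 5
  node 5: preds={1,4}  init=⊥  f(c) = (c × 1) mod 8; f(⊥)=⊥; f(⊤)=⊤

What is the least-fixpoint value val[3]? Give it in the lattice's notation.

⊤

Worklist (15 pops):
  #1 pop 0: in=6 → 0 (was ⊥); enqueue []
  #2 pop 1: in=⊥ → ⊥ (no change)
  #3 pop 2: in=0 → ⊤ (was 6); enqueue [0]
  #4 pop 3: in=⊤ → ⊤ (was ⊥); enqueue [1,2]
  #5 pop 4: in=⊤ → 5 (was ⊥); enqueue []
  #6 pop 5: in=5 → 5 (was ⊥); enqueue [3]
  #7 pop 0: in=⊤ → ⊤ (was 0); enqueue []
  #8 pop 1: in=⊤ → ⊤ (was ⊥); enqueue [0,5]
  #9 pop 2: in=⊤ → ⊤ (no change)
  #10 pop 3: in=⊤ → ⊤ (no change)
  #11 pop 0: in=⊤ → ⊤ (no change)
  #12 pop 5: in=⊤ → ⊤ (was 5); enqueue [1,2,3]
  #13 pop 1: in=⊤ → ⊤ (no change)
  #14 pop 2: in=⊤ → ⊤ (no change)
  #15 pop 3: in=⊤ → ⊤ (no change)

Fixpoint:
  val[0] = ⊤
  val[1] = ⊤
  val[2] = ⊤
  val[3] = ⊤
  val[4] = 5
  val[5] = ⊤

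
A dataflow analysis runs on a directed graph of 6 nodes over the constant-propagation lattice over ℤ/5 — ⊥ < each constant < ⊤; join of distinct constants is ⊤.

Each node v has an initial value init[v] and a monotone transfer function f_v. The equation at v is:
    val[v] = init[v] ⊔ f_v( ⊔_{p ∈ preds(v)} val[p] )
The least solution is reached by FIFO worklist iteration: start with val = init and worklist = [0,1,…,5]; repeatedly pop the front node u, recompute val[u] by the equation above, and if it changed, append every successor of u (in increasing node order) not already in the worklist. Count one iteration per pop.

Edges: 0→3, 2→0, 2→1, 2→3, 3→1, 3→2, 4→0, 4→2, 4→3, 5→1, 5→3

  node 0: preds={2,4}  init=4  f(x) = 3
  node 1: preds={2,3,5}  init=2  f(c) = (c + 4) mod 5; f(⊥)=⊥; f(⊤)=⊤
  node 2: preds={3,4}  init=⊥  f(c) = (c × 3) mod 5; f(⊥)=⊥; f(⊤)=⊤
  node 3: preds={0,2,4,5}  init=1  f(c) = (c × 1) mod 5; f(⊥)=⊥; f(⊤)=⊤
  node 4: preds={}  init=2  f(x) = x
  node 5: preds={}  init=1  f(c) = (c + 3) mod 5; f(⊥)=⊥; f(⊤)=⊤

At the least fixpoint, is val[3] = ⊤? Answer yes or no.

yes

Iteration log — 9 steps:
  step 1. node 0  ⊔preds=2  new=⊤  old=4  +wl: 
  step 2. node 1  ⊔preds=1  new=⊤  old=2  +wl: 
  step 3. node 2  ⊔preds=⊤  new=⊤  old=⊥  +wl: 0,1
  step 4. node 3  ⊔preds=⊤  new=⊤  old=1  +wl: 2
  step 5. node 4  ⊔preds=⊥  new=2  stable
  step 6. node 5  ⊔preds=⊥  new=1  stable
  step 7. node 0  ⊔preds=⊤  new=⊤  stable
  step 8. node 1  ⊔preds=⊤  new=⊤  stable
  step 9. node 2  ⊔preds=⊤  new=⊤  stable

Least fixpoint reached:
  node 0: ⊤
  node 1: ⊤
  node 2: ⊤
  node 3: ⊤
  node 4: 2
  node 5: 1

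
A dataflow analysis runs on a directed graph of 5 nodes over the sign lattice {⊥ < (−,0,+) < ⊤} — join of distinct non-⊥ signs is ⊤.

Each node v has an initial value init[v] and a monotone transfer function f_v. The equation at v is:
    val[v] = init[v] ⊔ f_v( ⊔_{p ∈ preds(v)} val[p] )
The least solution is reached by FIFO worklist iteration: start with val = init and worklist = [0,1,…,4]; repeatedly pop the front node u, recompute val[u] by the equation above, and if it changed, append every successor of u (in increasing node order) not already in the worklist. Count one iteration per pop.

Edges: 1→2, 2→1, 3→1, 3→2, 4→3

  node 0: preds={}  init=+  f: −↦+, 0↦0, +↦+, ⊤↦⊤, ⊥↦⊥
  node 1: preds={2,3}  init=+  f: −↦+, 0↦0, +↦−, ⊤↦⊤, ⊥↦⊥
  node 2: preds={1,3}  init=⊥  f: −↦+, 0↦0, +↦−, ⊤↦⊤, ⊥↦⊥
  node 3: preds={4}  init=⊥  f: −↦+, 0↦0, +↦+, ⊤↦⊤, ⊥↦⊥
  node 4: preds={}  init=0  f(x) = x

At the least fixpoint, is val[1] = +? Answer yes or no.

Worklist (8 pops):
  #1 pop 0: in=⊥ → + (no change)
  #2 pop 1: in=⊥ → + (no change)
  #3 pop 2: in=+ → − (was ⊥); enqueue [1]
  #4 pop 3: in=0 → 0 (was ⊥); enqueue [2]
  #5 pop 4: in=⊥ → 0 (no change)
  #6 pop 1: in=⊤ → ⊤ (was +); enqueue []
  #7 pop 2: in=⊤ → ⊤ (was −); enqueue [1]
  #8 pop 1: in=⊤ → ⊤ (no change)

Fixpoint:
  val[0] = +
  val[1] = ⊤
  val[2] = ⊤
  val[3] = 0
  val[4] = 0

no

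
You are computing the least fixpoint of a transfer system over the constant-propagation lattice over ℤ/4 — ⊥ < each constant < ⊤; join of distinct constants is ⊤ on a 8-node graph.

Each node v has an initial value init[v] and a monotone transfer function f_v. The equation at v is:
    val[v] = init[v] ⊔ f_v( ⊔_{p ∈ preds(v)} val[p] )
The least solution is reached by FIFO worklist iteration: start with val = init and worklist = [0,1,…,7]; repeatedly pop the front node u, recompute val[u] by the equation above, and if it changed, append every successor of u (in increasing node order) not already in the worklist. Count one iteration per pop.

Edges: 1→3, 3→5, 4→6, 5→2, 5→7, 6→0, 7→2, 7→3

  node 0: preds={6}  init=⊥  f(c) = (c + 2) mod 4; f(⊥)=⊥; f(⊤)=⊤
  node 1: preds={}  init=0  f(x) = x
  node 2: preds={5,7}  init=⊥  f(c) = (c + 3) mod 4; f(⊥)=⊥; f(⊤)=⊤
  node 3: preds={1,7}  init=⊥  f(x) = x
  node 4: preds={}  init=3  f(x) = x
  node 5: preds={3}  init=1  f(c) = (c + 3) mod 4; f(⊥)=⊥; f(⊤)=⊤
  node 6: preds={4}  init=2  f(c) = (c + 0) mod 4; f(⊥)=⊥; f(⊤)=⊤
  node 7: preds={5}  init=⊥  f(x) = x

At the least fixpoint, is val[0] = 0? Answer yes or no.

no

Worklist (12 pops):
  #1 pop 0: in=2 → 0 (was ⊥); enqueue []
  #2 pop 1: in=⊥ → 0 (no change)
  #3 pop 2: in=1 → 0 (was ⊥); enqueue []
  #4 pop 3: in=0 → 0 (was ⊥); enqueue []
  #5 pop 4: in=⊥ → 3 (no change)
  #6 pop 5: in=0 → ⊤ (was 1); enqueue [2]
  #7 pop 6: in=3 → ⊤ (was 2); enqueue [0]
  #8 pop 7: in=⊤ → ⊤ (was ⊥); enqueue [3]
  #9 pop 2: in=⊤ → ⊤ (was 0); enqueue []
  #10 pop 0: in=⊤ → ⊤ (was 0); enqueue []
  #11 pop 3: in=⊤ → ⊤ (was 0); enqueue [5]
  #12 pop 5: in=⊤ → ⊤ (no change)

Fixpoint:
  val[0] = ⊤
  val[1] = 0
  val[2] = ⊤
  val[3] = ⊤
  val[4] = 3
  val[5] = ⊤
  val[6] = ⊤
  val[7] = ⊤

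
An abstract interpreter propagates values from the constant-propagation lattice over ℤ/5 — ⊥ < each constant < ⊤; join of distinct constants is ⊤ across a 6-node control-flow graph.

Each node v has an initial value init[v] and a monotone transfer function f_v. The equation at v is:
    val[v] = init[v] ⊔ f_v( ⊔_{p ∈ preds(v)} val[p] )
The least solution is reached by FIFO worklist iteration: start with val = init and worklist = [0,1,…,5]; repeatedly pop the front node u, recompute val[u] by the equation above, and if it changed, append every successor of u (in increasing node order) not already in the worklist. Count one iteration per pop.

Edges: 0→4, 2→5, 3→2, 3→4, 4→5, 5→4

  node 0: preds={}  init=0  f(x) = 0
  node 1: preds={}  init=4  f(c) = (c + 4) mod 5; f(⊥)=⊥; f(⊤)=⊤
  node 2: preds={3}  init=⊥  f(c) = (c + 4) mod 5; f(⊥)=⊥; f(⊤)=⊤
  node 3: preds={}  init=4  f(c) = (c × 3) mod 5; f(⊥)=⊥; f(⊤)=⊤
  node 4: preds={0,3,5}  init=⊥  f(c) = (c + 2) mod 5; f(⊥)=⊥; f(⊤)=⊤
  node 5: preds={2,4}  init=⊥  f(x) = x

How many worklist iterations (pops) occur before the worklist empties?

Iteration log — 7 steps:
  step 1. node 0  ⊔preds=⊥  new=0  stable
  step 2. node 1  ⊔preds=⊥  new=4  stable
  step 3. node 2  ⊔preds=4  new=3  old=⊥  +wl: 
  step 4. node 3  ⊔preds=⊥  new=4  stable
  step 5. node 4  ⊔preds=⊤  new=⊤  old=⊥  +wl: 
  step 6. node 5  ⊔preds=⊤  new=⊤  old=⊥  +wl: 4
  step 7. node 4  ⊔preds=⊤  new=⊤  stable

Least fixpoint reached:
  node 0: 0
  node 1: 4
  node 2: 3
  node 3: 4
  node 4: ⊤
  node 5: ⊤

7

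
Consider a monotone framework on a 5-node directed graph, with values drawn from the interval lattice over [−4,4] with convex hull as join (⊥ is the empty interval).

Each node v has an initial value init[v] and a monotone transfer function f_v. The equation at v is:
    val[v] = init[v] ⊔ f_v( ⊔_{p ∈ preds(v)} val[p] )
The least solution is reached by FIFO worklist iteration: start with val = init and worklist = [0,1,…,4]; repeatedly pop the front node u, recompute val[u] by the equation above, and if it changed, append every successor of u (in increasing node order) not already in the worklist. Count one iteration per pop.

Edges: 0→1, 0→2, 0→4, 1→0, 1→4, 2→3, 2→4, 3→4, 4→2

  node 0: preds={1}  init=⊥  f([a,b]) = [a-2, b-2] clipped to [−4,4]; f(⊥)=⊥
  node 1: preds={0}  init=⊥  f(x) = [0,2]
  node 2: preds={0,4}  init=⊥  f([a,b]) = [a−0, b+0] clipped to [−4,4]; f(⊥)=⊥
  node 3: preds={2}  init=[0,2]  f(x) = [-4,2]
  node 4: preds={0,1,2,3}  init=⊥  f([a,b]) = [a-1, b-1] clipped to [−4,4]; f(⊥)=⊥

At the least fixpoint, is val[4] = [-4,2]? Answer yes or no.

no

Worklist (10 pops):
  #1 pop 0: in=⊥ → ⊥ (no change)
  #2 pop 1: in=⊥ → [0,2] (was ⊥); enqueue [0]
  #3 pop 2: in=⊥ → ⊥ (no change)
  #4 pop 3: in=⊥ → [-4,2] (was [0,2]); enqueue []
  #5 pop 4: in=[-4,2] → [-4,1] (was ⊥); enqueue [2]
  #6 pop 0: in=[0,2] → [-2,0] (was ⊥); enqueue [1,4]
  #7 pop 2: in=[-4,1] → [-4,1] (was ⊥); enqueue [3]
  #8 pop 1: in=[-2,0] → [0,2] (no change)
  #9 pop 4: in=[-4,2] → [-4,1] (no change)
  #10 pop 3: in=[-4,1] → [-4,2] (no change)

Fixpoint:
  val[0] = [-2,0]
  val[1] = [0,2]
  val[2] = [-4,1]
  val[3] = [-4,2]
  val[4] = [-4,1]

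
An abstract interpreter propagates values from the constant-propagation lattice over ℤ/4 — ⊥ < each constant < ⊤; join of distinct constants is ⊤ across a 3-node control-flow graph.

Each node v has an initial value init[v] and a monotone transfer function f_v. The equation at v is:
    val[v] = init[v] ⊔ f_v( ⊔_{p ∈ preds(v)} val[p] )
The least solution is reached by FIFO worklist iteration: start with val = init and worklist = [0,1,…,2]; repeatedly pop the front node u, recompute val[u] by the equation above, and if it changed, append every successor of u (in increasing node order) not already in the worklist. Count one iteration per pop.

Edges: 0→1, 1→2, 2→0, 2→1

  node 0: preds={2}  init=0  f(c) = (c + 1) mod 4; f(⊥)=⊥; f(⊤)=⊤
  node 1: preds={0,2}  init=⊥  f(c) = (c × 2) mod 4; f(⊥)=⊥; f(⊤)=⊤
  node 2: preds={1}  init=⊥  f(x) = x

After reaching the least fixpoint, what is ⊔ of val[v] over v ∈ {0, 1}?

Trace (8 dequeues):
  [1] u=0 | in ⊥ | out 0 | ==
  [2] u=1 | in 0 | out 0 | prev ⊥ | push {}
  [3] u=2 | in 0 | out 0 | prev ⊥ | push {0,1}
  [4] u=0 | in 0 | out ⊤ | prev 0 | push {}
  [5] u=1 | in ⊤ | out ⊤ | prev 0 | push {2}
  [6] u=2 | in ⊤ | out ⊤ | prev 0 | push {0,1}
  [7] u=0 | in ⊤ | out ⊤ | ==
  [8] u=1 | in ⊤ | out ⊤ | ==

Converged values:
  [0] ⊤
  [1] ⊤
  [2] ⊤

⊤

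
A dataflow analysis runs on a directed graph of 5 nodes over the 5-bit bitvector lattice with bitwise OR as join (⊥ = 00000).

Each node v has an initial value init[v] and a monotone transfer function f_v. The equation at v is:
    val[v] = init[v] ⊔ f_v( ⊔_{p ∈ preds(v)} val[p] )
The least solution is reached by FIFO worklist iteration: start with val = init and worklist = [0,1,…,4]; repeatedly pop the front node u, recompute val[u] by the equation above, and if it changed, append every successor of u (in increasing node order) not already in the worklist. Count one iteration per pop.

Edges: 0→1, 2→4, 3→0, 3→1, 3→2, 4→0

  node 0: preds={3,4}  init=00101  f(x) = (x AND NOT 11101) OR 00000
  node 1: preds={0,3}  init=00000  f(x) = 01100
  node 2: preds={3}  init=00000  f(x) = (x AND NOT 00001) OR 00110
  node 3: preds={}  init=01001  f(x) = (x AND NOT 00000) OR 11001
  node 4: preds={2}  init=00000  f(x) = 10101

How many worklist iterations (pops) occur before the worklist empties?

9

Iteration log — 9 steps:
  step 1. node 0  ⊔preds=01001  new=00101  stable
  step 2. node 1  ⊔preds=01101  new=01100  old=00000  +wl: 
  step 3. node 2  ⊔preds=01001  new=01110  old=00000  +wl: 
  step 4. node 3  ⊔preds=00000  new=11001  old=01001  +wl: 0,1,2
  step 5. node 4  ⊔preds=01110  new=10101  old=00000  +wl: 
  step 6. node 0  ⊔preds=11101  new=00101  stable
  step 7. node 1  ⊔preds=11101  new=01100  stable
  step 8. node 2  ⊔preds=11001  new=11110  old=01110  +wl: 4
  step 9. node 4  ⊔preds=11110  new=10101  stable

Least fixpoint reached:
  node 0: 00101
  node 1: 01100
  node 2: 11110
  node 3: 11001
  node 4: 10101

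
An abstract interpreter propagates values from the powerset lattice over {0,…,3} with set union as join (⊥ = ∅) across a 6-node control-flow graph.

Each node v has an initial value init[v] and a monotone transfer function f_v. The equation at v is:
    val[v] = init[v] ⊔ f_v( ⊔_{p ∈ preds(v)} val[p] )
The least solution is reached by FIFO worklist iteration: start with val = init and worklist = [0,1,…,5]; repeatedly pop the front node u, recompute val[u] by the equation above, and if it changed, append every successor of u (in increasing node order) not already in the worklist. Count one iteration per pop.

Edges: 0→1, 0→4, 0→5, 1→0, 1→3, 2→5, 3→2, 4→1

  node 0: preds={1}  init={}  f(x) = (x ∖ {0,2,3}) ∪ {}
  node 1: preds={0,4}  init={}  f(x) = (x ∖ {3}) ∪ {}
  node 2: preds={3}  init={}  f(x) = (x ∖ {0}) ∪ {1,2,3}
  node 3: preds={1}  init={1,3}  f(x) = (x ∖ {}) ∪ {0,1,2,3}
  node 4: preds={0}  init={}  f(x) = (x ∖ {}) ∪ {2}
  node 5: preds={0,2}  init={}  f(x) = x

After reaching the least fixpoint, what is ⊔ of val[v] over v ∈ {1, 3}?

{0,1,2,3}

Trace (10 dequeues):
  [1] u=0 | in {} | out {} | ==
  [2] u=1 | in {} | out {} | ==
  [3] u=2 | in {1,3} | out {1,2,3} | prev {} | push {}
  [4] u=3 | in {} | out {0,1,2,3} | prev {1,3} | push {2}
  [5] u=4 | in {} | out {2} | prev {} | push {1}
  [6] u=5 | in {1,2,3} | out {1,2,3} | prev {} | push {}
  [7] u=2 | in {0,1,2,3} | out {1,2,3} | ==
  [8] u=1 | in {2} | out {2} | prev {} | push {0,3}
  [9] u=0 | in {2} | out {} | ==
  [10] u=3 | in {2} | out {0,1,2,3} | ==

Converged values:
  [0] {}
  [1] {2}
  [2] {1,2,3}
  [3] {0,1,2,3}
  [4] {2}
  [5] {1,2,3}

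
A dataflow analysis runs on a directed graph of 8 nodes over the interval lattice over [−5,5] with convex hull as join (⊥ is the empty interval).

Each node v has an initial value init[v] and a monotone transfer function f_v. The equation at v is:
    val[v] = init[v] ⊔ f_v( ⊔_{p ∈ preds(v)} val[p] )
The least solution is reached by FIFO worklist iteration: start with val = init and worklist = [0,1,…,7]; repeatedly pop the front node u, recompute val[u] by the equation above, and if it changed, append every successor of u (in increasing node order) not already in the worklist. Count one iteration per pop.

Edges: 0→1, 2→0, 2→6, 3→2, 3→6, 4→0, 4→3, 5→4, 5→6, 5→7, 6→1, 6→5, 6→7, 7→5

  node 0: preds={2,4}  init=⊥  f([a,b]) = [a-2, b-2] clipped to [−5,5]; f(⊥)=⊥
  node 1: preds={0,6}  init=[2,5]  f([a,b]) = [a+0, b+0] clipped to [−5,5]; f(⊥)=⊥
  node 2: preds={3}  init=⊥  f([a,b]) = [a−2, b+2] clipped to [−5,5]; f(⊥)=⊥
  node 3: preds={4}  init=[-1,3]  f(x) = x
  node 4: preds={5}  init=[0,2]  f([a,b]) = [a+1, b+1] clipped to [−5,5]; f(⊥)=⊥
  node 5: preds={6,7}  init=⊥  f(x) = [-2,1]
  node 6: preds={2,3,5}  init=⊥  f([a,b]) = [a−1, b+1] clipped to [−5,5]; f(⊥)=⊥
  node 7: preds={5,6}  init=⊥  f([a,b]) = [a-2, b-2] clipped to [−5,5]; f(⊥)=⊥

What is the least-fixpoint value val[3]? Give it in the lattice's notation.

Worklist (14 pops):
  #1 pop 0: in=[0,2] → [-2,0] (was ⊥); enqueue []
  #2 pop 1: in=[-2,0] → [-2,5] (was [2,5]); enqueue []
  #3 pop 2: in=[-1,3] → [-3,5] (was ⊥); enqueue [0]
  #4 pop 3: in=[0,2] → [-1,3] (no change)
  #5 pop 4: in=⊥ → [0,2] (no change)
  #6 pop 5: in=⊥ → [-2,1] (was ⊥); enqueue [4]
  #7 pop 6: in=[-3,5] → [-4,5] (was ⊥); enqueue [1,5]
  #8 pop 7: in=[-4,5] → [-5,3] (was ⊥); enqueue []
  #9 pop 0: in=[-3,5] → [-5,3] (was [-2,0]); enqueue []
  #10 pop 4: in=[-2,1] → [-1,2] (was [0,2]); enqueue [0,3]
  #11 pop 1: in=[-5,5] → [-5,5] (was [-2,5]); enqueue []
  #12 pop 5: in=[-5,5] → [-2,1] (no change)
  #13 pop 0: in=[-3,5] → [-5,3] (no change)
  #14 pop 3: in=[-1,2] → [-1,3] (no change)

Fixpoint:
  val[0] = [-5,3]
  val[1] = [-5,5]
  val[2] = [-3,5]
  val[3] = [-1,3]
  val[4] = [-1,2]
  val[5] = [-2,1]
  val[6] = [-4,5]
  val[7] = [-5,3]

[-1,3]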